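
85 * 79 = 6715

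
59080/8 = 7385 = 7385.00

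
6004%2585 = 834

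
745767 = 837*891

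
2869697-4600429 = - 1730732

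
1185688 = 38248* 31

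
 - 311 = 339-650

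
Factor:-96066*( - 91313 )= 8772074658 = 2^1 * 3^4*127^1*593^1* 719^1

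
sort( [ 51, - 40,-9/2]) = [ - 40,  -  9/2, 51]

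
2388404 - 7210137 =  - 4821733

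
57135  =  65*879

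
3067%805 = 652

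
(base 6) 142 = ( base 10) 62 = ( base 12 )52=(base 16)3E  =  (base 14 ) 46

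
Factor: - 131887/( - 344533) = 227^1*593^( - 1 ) = 227/593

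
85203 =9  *9467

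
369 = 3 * 123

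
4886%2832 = 2054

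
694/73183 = 694/73183 = 0.01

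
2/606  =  1/303=0.00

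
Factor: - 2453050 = -2^1 * 5^2 * 71^1*691^1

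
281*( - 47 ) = - 13207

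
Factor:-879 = -3^1*293^1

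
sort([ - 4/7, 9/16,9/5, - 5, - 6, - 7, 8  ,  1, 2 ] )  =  [-7, - 6, - 5, - 4/7,  9/16,1,9/5, 2, 8 ] 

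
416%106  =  98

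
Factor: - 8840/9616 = -1105/1202 = - 2^( - 1 ) * 5^1*13^1*17^1 * 601^( - 1 )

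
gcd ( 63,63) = 63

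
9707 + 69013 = 78720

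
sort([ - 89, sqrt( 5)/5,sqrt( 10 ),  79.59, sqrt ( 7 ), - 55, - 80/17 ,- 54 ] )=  [ - 89, - 55, - 54, - 80/17, sqrt( 5) /5, sqrt( 7), sqrt( 10 ), 79.59 ]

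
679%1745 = 679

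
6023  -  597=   5426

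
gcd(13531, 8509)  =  1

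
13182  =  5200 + 7982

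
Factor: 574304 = 2^5*131^1*137^1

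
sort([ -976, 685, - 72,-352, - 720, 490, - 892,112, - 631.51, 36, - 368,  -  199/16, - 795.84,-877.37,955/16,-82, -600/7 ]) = [ - 976, - 892,-877.37, - 795.84, - 720, - 631.51 , -368, - 352 , - 600/7,  -  82, - 72, - 199/16, 36, 955/16, 112,490, 685 ] 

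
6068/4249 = 1 + 1819/4249= 1.43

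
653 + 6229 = 6882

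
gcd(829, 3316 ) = 829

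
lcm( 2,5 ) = 10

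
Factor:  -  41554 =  - 2^1*79^1*263^1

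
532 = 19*28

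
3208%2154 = 1054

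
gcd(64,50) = 2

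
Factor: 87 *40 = 2^3*3^1*5^1 * 29^1 = 3480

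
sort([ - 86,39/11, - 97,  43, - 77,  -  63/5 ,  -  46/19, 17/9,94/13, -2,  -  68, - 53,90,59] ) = [ - 97, - 86  , - 77, - 68, - 53, - 63/5,- 46/19, - 2, 17/9,39/11 , 94/13,  43, 59, 90 ] 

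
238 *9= 2142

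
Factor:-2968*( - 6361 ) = 2^3*7^1*53^1*6361^1 = 18879448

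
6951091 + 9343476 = 16294567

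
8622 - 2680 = 5942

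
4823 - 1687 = 3136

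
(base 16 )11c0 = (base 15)152E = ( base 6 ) 33012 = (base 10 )4544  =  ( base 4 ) 1013000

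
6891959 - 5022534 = 1869425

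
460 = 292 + 168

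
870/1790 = 87/179 = 0.49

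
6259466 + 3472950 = 9732416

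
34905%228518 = 34905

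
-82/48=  - 2 + 7/24 = -  1.71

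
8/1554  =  4/777 = 0.01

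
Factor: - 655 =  -5^1*131^1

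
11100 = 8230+2870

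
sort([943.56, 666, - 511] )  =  [ - 511,666,943.56 ] 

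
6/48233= 6/48233=0.00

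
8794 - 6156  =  2638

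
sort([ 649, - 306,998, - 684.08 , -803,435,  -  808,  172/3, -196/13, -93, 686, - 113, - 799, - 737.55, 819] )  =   [-808, -803  , - 799, - 737.55, - 684.08,  -  306, - 113,  -  93,-196/13,  172/3,435,649,686,819,998]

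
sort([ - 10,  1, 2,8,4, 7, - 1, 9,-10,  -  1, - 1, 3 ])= [-10, - 10, - 1, - 1, - 1, 1 , 2, 3,4, 7, 8, 9] 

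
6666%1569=390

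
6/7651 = 6/7651 = 0.00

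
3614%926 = 836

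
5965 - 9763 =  - 3798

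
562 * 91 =51142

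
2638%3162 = 2638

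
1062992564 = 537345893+525646671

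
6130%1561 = 1447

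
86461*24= 2075064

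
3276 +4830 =8106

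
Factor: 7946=2^1*29^1 *137^1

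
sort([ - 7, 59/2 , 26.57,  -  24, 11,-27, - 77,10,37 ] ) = [ - 77, - 27, - 24, - 7,  10 , 11,26.57 , 59/2, 37 ]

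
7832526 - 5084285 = 2748241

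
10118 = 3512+6606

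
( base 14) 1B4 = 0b101100010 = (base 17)13e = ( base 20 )he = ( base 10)354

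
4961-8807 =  - 3846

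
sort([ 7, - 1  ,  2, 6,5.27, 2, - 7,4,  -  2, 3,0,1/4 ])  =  [  -  7,  -  2, - 1,0,  1/4,2,2, 3,4,5.27,6,7] 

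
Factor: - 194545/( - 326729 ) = 5^1* 73^1*613^( - 1) = 365/613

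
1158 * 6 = 6948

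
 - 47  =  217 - 264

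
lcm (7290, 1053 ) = 94770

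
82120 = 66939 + 15181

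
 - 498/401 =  - 498/401=   - 1.24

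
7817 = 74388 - 66571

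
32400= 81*400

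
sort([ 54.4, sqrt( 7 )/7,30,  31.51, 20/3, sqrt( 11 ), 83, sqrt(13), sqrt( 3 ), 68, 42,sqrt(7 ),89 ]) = [ sqrt( 7 )/7, sqrt(3),  sqrt(7 ),sqrt( 11), sqrt(13 ), 20/3, 30,31.51, 42, 54.4, 68, 83,89 ] 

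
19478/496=39 +67/248 = 39.27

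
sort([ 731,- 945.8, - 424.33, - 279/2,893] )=[ - 945.8, - 424.33, - 279/2, 731 , 893]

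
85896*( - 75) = -6442200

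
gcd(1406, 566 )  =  2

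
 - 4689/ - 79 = 59 + 28/79= 59.35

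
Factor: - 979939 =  - 29^1*33791^1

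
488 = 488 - 0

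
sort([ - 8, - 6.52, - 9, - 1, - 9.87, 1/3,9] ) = [ - 9.87, - 9, - 8 , - 6.52,  -  1, 1/3, 9]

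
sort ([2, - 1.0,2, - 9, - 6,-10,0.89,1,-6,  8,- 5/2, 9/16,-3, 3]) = [ - 10, - 9,-6, - 6,-3, - 5/2,  -  1.0, 9/16,0.89, 1, 2, 2,3 , 8]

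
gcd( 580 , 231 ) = 1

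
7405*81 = 599805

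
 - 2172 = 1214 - 3386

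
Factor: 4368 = 2^4*3^1*7^1 * 13^1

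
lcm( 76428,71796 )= 2369268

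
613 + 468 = 1081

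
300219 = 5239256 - 4939037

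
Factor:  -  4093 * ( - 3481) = 14247733 = 59^2 *4093^1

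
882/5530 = 63/395 = 0.16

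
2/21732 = 1/10866=0.00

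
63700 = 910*70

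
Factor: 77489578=2^1*103^1*389^1*967^1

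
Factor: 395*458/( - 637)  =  -2^1*5^1 * 7^( - 2) * 13^(-1 )*79^1*229^1=- 180910/637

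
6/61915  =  6/61915 = 0.00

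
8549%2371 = 1436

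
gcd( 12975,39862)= 1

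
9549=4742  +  4807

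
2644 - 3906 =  - 1262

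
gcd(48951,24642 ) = 333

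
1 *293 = 293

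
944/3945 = 944/3945 = 0.24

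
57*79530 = 4533210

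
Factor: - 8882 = -2^1*4441^1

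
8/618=4/309 = 0.01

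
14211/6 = 4737/2  =  2368.50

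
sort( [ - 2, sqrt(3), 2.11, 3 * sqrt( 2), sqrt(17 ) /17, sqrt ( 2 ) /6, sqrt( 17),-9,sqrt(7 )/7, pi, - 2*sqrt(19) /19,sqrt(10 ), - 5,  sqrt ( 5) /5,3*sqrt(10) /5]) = [ - 9, - 5,-2, - 2 * sqrt( 19) /19,sqrt(2 )/6, sqrt( 17 )/17, sqrt( 7)/7,sqrt(5) /5, sqrt( 3), 3*sqrt( 10) /5, 2.11, pi,sqrt ( 10 ), sqrt (17 ),3*sqrt ( 2)]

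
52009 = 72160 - 20151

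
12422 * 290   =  3602380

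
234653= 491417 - 256764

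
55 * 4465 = 245575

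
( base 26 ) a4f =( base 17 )16DB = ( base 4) 1223133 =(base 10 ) 6879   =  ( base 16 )1adf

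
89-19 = 70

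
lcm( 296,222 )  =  888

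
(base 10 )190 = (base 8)276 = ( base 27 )71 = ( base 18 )aa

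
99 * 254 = 25146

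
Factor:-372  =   - 2^2* 3^1*31^1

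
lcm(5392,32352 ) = 32352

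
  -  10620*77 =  - 817740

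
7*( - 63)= - 441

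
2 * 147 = 294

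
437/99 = 437/99 = 4.41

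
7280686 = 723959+6556727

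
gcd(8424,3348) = 108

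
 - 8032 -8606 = -16638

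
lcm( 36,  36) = 36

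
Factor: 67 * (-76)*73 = - 371716 = - 2^2*19^1*67^1*73^1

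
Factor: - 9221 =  - 9221^1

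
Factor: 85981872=2^4*3^1*1791289^1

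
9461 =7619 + 1842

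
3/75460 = 3/75460= 0.00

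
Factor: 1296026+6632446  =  2^3*3^1*19^1*17387^1= 7928472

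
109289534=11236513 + 98053021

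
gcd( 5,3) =1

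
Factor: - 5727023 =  - 23^1*499^2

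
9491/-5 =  - 9491/5 = -  1898.20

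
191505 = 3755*51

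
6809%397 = 60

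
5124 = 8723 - 3599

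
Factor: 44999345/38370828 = 2^( - 2 )*3^( - 1 )*5^1 * 29^ ( - 1) * 41^1*227^1* 967^1*110261^(-1 )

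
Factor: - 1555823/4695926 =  - 2^ ( - 1 )*17^1*19^( - 1 )*71^1*191^( - 1 )*647^(  -  1 )*1289^1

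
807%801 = 6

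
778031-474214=303817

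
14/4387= 14/4387 = 0.00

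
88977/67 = 1328 + 1/67 = 1328.01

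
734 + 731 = 1465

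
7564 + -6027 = 1537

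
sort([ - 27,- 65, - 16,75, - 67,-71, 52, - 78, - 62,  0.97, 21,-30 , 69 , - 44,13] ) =[ - 78, - 71,-67,-65, - 62,- 44,-30, - 27 ,  -  16 , 0.97,13 , 21 , 52,69,75]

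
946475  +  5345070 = 6291545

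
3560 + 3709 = 7269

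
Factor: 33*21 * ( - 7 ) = - 4851  =  -  3^2 * 7^2*11^1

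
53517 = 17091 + 36426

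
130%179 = 130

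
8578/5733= 1 + 2845/5733 = 1.50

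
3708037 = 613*6049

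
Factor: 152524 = 2^2*17^1*2243^1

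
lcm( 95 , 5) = 95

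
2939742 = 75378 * 39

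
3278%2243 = 1035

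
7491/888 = 8 + 129/296 = 8.44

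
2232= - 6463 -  - 8695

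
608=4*152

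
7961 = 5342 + 2619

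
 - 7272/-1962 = 3 + 77/109 = 3.71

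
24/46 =12/23 = 0.52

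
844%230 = 154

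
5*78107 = 390535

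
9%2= 1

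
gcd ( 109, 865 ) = 1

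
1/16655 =1/16655 = 0.00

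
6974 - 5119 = 1855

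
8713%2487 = 1252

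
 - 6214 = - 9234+3020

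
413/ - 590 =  - 7/10 = - 0.70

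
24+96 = 120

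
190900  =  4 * 47725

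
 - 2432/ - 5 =2432/5= 486.40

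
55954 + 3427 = 59381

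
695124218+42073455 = 737197673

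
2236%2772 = 2236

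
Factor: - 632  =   - 2^3*79^1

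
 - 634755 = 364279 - 999034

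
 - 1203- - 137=-1066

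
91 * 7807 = 710437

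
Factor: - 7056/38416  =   - 3^2*7^( - 2)  =  -  9/49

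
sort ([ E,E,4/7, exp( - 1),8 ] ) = [ exp( - 1 ), 4/7, E,E, 8 ]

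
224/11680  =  7/365 = 0.02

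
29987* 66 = 1979142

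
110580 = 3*36860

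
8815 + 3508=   12323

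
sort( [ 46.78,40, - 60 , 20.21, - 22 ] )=[ - 60,- 22, 20.21, 40, 46.78]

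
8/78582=4/39291 = 0.00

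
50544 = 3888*13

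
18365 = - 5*( - 3673) 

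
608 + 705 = 1313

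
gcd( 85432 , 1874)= 2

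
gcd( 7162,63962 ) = 2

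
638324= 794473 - 156149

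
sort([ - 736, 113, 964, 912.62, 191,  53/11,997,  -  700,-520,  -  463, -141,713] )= [ - 736, - 700,- 520, - 463, - 141, 53/11,113,191, 713,912.62,964, 997 ] 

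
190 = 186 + 4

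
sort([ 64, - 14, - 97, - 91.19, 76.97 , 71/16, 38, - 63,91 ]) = [ - 97,- 91.19, - 63,- 14 , 71/16, 38,64,76.97,91] 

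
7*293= 2051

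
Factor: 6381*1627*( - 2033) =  - 3^2*19^1 * 107^1 *709^1*1627^1 = - 21106376271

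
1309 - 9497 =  - 8188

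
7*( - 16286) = - 114002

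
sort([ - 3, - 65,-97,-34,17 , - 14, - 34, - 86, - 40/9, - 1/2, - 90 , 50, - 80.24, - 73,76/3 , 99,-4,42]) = [  -  97,  -  90, - 86, - 80.24,-73, - 65, -34,-34, - 14, -40/9 , - 4,-3,-1/2,17,76/3 , 42 , 50,99]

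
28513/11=28513/11 = 2592.09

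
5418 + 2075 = 7493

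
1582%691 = 200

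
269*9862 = 2652878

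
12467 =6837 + 5630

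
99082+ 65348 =164430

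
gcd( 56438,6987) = 1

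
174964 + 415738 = 590702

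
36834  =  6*6139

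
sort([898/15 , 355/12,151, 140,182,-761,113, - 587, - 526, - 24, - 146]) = [ - 761, - 587, - 526, - 146, - 24, 355/12,898/15,113, 140,151,182] 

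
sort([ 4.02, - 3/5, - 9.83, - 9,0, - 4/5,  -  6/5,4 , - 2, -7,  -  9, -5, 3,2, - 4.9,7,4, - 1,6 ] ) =[  -  9.83, - 9,-9, - 7,-5 , - 4.9 ,-2,-6/5, - 1,-4/5,-3/5, 0, 2,3,4, 4,4.02, 6, 7] 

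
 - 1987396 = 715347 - 2702743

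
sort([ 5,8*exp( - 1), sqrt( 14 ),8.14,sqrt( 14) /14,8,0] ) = [0,sqrt(14)/14,8*exp(-1),sqrt( 14), 5, 8,  8.14]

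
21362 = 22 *971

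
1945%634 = 43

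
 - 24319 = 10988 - 35307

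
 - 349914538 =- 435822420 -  - 85907882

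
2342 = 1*2342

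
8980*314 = 2819720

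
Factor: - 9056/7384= - 2^2 * 13^(  -  1)*71^ ( - 1 )*283^1 = -1132/923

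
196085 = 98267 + 97818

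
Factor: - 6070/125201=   -  2^1 * 5^1*607^1 * 125201^( - 1 ) 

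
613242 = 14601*42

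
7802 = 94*83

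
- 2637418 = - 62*42539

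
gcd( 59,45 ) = 1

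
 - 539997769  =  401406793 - 941404562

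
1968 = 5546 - 3578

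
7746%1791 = 582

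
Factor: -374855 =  - 5^1*13^1* 73^1*79^1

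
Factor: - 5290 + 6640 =2^1*3^3*5^2 = 1350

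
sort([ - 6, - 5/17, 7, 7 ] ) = [ - 6, - 5/17, 7,  7 ] 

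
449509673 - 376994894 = 72514779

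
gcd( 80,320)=80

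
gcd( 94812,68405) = 1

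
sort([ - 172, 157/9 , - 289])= [  -  289,-172,157/9]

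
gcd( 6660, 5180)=740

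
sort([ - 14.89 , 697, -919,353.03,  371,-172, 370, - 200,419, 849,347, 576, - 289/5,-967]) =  [ - 967,- 919,  -  200,  -  172,-289/5 ,-14.89 , 347,  353.03, 370,  371,  419, 576, 697,849]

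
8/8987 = 8/8987 = 0.00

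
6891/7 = 984 + 3/7 = 984.43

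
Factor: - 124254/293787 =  - 2^1*3^(-2 )*31^( - 1 )*59^1 = -118/279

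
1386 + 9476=10862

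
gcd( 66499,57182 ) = 1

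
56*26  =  1456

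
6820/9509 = 6820/9509 =0.72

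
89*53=4717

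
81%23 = 12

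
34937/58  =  34937/58 = 602.36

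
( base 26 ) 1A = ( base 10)36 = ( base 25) 1B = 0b100100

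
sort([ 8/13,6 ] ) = [ 8/13,6 ] 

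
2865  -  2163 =702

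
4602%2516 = 2086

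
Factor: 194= 2^1*97^1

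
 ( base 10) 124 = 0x7c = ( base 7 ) 235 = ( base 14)8C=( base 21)5J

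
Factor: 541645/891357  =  3^(- 1 )*5^1*13^2*79^ ( - 1)*641^1*3761^( - 1)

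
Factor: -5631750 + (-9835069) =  - 15466819 = -821^1*18839^1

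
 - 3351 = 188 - 3539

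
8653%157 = 18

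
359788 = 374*962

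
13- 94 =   -  81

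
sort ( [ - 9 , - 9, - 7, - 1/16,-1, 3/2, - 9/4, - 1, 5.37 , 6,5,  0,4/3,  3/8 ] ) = [ - 9 ,  -  9, - 7, - 9/4 , - 1, - 1 ,  -  1/16, 0, 3/8,4/3,3/2,  5, 5.37,6 ] 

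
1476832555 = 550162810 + 926669745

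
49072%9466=1742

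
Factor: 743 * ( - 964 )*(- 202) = 2^3 * 101^1 * 241^1*743^1 = 144682904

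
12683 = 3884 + 8799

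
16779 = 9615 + 7164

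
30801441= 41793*737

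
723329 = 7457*97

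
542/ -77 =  - 542/77 = - 7.04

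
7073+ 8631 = 15704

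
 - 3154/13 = -243 + 5/13 = - 242.62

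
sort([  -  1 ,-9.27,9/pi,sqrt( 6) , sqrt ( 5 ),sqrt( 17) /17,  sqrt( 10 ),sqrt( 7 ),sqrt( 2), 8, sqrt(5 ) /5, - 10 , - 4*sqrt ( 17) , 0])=[ - 4*sqrt( 17 ), - 10, - 9.27, - 1,0,sqrt( 17)/17,  sqrt ( 5)/5,  sqrt (2 ),sqrt(5), sqrt(6) , sqrt( 7 ),9/pi,sqrt( 10),8]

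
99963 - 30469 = 69494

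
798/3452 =399/1726= 0.23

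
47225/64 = 47225/64= 737.89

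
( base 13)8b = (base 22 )55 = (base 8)163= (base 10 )115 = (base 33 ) 3g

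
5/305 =1/61= 0.02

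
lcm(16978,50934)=50934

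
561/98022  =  11/1922 = 0.01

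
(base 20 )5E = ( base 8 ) 162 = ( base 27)46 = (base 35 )39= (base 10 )114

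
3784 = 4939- 1155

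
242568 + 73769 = 316337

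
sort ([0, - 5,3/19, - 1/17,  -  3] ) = [- 5, - 3 , -1/17,0,3/19 ]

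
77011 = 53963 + 23048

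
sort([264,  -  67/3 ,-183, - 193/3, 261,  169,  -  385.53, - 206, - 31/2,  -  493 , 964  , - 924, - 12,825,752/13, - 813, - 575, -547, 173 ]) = [-924, - 813, - 575,- 547, - 493, - 385.53, - 206, - 183, - 193/3, - 67/3,  -  31/2,  -  12, 752/13,  169,173,  261, 264 , 825, 964 ]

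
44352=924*48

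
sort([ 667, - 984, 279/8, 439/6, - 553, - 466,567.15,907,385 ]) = [ - 984, - 553, - 466,279/8, 439/6,385,567.15,667,  907 ]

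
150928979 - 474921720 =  - 323992741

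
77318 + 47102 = 124420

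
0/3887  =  0= 0.00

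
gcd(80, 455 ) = 5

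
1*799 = 799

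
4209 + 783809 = 788018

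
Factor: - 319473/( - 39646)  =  693/86  =  2^( - 1 )*3^2 * 7^1* 11^1*43^( - 1 )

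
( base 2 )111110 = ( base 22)2I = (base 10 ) 62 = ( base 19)35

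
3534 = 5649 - 2115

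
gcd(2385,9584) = 1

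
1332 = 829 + 503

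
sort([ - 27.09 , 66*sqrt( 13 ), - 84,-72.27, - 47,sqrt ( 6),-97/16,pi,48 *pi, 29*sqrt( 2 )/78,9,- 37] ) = [ - 84 ,-72.27, - 47, - 37, - 27.09,- 97/16, 29*sqrt(2 ) /78,sqrt( 6),pi,9,48*pi,66*sqrt( 13)] 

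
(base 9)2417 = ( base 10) 1798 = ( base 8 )3406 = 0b11100000110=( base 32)1O6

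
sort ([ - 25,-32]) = [ - 32, - 25] 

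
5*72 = 360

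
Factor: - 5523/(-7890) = 7/10 = 2^ ( - 1 )*5^(-1 )*7^1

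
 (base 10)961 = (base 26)1AP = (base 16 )3C1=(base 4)33001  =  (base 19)2CB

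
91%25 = 16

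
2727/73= 2727/73 = 37.36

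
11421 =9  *1269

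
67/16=67/16 = 4.19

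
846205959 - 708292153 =137913806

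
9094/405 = 9094/405 = 22.45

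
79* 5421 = 428259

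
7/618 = 7/618 = 0.01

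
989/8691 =989/8691 = 0.11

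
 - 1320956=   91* ( - 14516) 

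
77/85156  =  77/85156  =  0.00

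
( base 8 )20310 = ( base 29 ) 9sb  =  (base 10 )8392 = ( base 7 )33316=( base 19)144d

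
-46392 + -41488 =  - 87880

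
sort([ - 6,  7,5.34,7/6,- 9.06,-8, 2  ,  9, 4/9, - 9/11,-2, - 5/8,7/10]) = [ - 9.06,-8,  -  6 ,-2, - 9/11 , - 5/8, 4/9,7/10,7/6, 2, 5.34, 7,9]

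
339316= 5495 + 333821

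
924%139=90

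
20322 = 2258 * 9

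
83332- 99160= - 15828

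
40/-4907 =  - 40/4907 = -0.01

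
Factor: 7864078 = 2^1*3932039^1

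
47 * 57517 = 2703299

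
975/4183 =975/4183 = 0.23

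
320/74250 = 32/7425 = 0.00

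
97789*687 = 67181043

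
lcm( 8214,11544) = 427128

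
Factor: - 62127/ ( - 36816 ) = 2^( - 4)*3^3 = 27/16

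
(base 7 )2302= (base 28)11N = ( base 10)835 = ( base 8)1503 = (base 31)qt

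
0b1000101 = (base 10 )69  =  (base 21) 36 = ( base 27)2f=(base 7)126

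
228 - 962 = -734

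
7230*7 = 50610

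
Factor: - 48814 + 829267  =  780453=3^2*17^1*5101^1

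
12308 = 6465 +5843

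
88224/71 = 88224/71 = 1242.59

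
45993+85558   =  131551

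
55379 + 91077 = 146456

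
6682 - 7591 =-909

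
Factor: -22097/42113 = - 19^1 * 23^( - 1)*1163^1 * 1831^( - 1)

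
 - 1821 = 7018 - 8839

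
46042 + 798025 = 844067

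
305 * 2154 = 656970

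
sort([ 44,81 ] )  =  [44, 81 ] 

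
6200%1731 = 1007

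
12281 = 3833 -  - 8448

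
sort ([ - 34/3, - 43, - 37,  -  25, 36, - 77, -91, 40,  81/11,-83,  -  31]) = [ - 91, - 83,-77,-43, - 37, - 31, - 25,-34/3, 81/11, 36, 40] 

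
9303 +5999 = 15302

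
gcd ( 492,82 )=82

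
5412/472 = 11 + 55/118 = 11.47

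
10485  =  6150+4335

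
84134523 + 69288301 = 153422824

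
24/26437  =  24/26437 = 0.00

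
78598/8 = 39299/4 = 9824.75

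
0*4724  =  0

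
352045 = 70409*5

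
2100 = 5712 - 3612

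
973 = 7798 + -6825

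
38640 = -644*(-60 ) 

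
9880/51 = 9880/51 = 193.73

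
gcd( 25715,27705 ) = 5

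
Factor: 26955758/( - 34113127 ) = -2^1 * 37^1 * 364267^1 * 34113127^(-1)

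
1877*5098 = 9568946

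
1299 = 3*433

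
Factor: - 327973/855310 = -2^ ( - 1) * 5^( -1)*157^1 *2089^1*85531^( - 1)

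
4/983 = 4/983 = 0.00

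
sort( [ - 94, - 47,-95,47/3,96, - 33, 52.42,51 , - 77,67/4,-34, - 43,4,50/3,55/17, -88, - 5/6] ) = [-95 ,-94, - 88 , - 77,  -  47 ,-43, - 34, -33, - 5/6,55/17 , 4,47/3,50/3,67/4 , 51,52.42,96]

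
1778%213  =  74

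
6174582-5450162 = 724420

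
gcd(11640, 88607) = 1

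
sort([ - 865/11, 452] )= [ - 865/11,  452] 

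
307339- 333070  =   - 25731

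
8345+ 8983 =17328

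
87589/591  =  148 + 121/591  =  148.20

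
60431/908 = 66 + 503/908=66.55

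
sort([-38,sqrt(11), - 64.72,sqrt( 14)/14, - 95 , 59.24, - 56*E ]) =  [  -  56 * E, - 95, - 64.72, - 38 , sqrt(14 )/14,  sqrt( 11), 59.24 ]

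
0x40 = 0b1000000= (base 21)31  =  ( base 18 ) 3A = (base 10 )64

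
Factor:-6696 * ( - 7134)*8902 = 425241988128 = 2^5*3^4*29^1 * 31^1*41^1 *4451^1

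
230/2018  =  115/1009 = 0.11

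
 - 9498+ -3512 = -13010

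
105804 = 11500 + 94304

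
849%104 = 17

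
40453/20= 2022+ 13/20 =2022.65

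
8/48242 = 4/24121  =  0.00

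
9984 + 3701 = 13685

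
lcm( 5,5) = 5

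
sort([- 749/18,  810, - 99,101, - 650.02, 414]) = [ - 650.02, - 99,-749/18 , 101 , 414, 810]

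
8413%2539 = 796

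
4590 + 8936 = 13526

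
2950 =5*590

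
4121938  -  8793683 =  - 4671745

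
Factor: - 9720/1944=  - 5 = -  5^1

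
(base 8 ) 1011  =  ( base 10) 521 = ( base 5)4041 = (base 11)434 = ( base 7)1343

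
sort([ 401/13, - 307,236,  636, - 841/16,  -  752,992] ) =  [ - 752, - 307,  -  841/16,401/13,236,636, 992] 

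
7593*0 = 0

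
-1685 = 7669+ - 9354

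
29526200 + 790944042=820470242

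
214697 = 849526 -634829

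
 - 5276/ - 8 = 659 +1/2 = 659.50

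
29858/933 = 32 + 2/933 = 32.00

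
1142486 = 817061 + 325425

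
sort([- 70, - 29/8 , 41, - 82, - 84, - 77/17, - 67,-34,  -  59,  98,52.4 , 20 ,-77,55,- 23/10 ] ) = [ - 84 , - 82, - 77,-70, - 67, - 59, - 34 , - 77/17 , - 29/8, - 23/10, 20, 41, 52.4, 55,98 ]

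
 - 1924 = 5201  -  7125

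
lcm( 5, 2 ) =10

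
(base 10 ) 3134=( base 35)2jj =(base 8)6076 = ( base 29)3L2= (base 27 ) 482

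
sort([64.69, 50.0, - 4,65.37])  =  [ - 4, 50.0, 64.69, 65.37] 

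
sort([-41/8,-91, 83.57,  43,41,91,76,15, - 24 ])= [-91, - 24, - 41/8,15,41,43, 76,83.57,91]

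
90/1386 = 5/77 = 0.06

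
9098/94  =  4549/47=96.79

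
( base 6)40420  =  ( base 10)5340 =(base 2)1010011011100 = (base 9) 7283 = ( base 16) 14DC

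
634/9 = 634/9 = 70.44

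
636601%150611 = 34157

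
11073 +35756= 46829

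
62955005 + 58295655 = 121250660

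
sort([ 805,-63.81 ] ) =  [ - 63.81 , 805]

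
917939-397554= 520385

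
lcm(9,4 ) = 36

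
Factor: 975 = 3^1*5^2*13^1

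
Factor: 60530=2^1*5^1*6053^1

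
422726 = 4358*97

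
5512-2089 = 3423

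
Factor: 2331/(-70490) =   -  333/10070 = -2^( - 1) * 3^2* 5^(  -  1)*19^(-1 )*37^1  *53^ ( - 1)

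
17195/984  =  17195/984 = 17.47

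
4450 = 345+4105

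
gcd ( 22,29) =1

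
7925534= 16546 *479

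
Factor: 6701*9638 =2^1*61^1* 79^1*6701^1 = 64584238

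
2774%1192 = 390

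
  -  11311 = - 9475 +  - 1836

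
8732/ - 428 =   -  2183/107 = -20.40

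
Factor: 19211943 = 3^1*6403981^1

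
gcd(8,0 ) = 8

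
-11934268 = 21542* (-554)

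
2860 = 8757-5897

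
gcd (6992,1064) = 152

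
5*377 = 1885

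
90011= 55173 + 34838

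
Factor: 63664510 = 2^1 * 5^1*7^1*13^1 * 43^1 * 1627^1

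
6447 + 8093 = 14540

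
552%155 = 87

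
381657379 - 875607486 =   -  493950107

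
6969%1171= 1114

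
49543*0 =0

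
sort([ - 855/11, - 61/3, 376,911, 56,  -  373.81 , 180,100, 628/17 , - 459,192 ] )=[ - 459, - 373.81,-855/11, - 61/3,628/17,56, 100, 180 , 192, 376,911] 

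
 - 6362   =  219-6581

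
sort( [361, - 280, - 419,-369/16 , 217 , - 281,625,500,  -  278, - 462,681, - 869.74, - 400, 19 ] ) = [ - 869.74, - 462, - 419, - 400, - 281 , - 280, - 278,  -  369/16, 19 , 217, 361 , 500,625,681 ]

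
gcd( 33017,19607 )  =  1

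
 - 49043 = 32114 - 81157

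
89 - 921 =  - 832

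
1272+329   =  1601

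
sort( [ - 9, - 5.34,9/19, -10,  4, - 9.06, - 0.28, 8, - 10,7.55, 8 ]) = [ - 10, - 10,-9.06, - 9, - 5.34, - 0.28, 9/19,4,7.55, 8,8]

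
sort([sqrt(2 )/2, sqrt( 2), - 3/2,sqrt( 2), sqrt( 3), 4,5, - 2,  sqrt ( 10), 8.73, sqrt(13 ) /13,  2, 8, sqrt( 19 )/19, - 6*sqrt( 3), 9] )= [ - 6*sqrt( 3), - 2, - 3/2,sqrt( 19) /19, sqrt( 13)/13,  sqrt( 2)/2,sqrt( 2), sqrt(2) , sqrt( 3) , 2,sqrt( 10),4, 5,8, 8.73, 9]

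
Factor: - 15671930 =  - 2^1*5^1*271^1 * 5783^1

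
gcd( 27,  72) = 9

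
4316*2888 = 12464608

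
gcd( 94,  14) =2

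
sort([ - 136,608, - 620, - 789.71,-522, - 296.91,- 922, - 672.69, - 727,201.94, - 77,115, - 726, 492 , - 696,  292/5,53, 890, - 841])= [ - 922, - 841, - 789.71, - 727, - 726, - 696, - 672.69, - 620,-522, - 296.91, - 136, - 77,53,292/5,115,201.94, 492, 608,890]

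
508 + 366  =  874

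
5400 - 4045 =1355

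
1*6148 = 6148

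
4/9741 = 4/9741 = 0.00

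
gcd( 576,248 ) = 8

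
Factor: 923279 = 7^1*41^1* 3217^1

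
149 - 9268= - 9119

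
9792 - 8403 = 1389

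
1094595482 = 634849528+459745954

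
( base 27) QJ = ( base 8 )1321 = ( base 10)721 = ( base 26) 11j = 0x2d1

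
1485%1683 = 1485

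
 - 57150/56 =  - 1021 + 13/28 = -1020.54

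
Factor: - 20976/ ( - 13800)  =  2^1 * 5^( - 2)*19^1 = 38/25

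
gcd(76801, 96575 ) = 1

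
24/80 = 3/10 = 0.30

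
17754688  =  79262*224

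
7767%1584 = 1431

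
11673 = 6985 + 4688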